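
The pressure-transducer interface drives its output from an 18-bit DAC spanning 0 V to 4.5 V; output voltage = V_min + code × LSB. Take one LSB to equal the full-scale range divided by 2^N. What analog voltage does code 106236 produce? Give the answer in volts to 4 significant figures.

V_FS = 4.5 V. LSB = 4.5 V / 2^18.
Output = V_min + (106236/262144) × range = 0 + 0.405258 × 4.5 V
      = 0 + 1.82366 = 1.82366 V.

1.824 V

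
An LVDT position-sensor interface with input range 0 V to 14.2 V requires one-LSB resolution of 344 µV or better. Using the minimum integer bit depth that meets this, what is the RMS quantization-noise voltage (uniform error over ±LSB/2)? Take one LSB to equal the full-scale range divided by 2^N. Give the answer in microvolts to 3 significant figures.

62.5 µV

Span = 14.2 V.
Levels needed ≥ 14.2/344 µV = 41280. 2^16 = 65536 suffices, so N_min = 16.
Step size = 14.2/65536 V = 216.67 µV.
RMS noise = LSB/√12 = 62.5 µV.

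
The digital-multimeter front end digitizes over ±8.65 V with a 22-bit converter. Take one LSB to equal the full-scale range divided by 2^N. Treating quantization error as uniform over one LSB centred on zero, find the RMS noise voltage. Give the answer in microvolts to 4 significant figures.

Range = 8.65 − (-8.65) = 17.3 V.
One LSB is 17.3 V / 4194304 = 4.12464 µV.
RMS of a uniform error over width LSB is LSB/√12 = 1.191 µV.

1.191 µV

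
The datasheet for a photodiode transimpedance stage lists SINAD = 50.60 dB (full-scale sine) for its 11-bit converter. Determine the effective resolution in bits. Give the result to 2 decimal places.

(50.60 − 1.76) / 6.02 = 48.84/6.02 = 8.1130 effective bits.

8.11 bits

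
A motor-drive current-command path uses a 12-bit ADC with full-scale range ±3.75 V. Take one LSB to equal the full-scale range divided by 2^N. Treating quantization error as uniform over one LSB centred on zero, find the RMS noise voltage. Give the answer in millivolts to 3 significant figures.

0.529 mV

The full-scale span is 3.75 − (-3.75) = 7.5 V.
LSB = 7.5 V ÷ 2^12 = 7.5/4096 V = 1.8311 mV.
V_rms = LSB/√12 = 1.8311 mV / √12 = 0.529 mV.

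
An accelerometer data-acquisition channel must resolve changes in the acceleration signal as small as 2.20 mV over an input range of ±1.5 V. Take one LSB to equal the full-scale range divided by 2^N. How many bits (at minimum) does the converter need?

Span: 1.5 V − (-1.5 V) = 3 V.
Levels needed ≥ 3/2.20 mV = 1364. 2^11 = 2048 suffices, so N_min = 11.

11 bits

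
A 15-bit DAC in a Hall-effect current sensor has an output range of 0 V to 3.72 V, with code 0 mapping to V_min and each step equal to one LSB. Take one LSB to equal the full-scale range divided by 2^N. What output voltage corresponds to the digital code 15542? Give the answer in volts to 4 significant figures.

1.764 V

Span = 3.72 V. LSB = 3.72 V / 2^15.
V_out = 0 + 15542 × (3.72/32768) V
      = 0 V + 1.76441 V = 1.76441 V.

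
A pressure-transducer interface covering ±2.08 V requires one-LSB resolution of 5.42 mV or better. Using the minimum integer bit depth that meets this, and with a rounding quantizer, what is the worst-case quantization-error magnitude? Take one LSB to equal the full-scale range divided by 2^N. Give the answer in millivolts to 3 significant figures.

2.03 mV

Span: 2.08 V − (-2.08 V) = 4.16 V.
Levels needed ≥ 4.16/5.42 mV = 767.5. 2^10 = 1024 suffices, so N_min = 10.
One LSB is 4.16 V / 1024 = 4.0625 mV.
|e|_max = LSB/2 = 2.03 mV.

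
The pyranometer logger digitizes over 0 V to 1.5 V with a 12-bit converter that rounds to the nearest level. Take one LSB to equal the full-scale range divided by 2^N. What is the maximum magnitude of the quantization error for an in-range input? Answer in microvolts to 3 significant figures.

183 µV

Range is 1.5 V.
One LSB is 1.5 V / 4096 = 366.21 µV.
|e|_max = LSB/2 = 183 µV.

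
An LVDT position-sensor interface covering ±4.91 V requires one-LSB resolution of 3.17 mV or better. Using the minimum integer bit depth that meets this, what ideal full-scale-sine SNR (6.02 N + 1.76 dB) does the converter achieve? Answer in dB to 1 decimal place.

Full-scale range = 4.91 V − (-4.91 V) = 9.82 V.
Need 2^N ≥ 9.82 V / 3.17 mV = 3098 → N_min = 12.
6.02(12) + 1.76 = 74.00 dB.

74.0 dB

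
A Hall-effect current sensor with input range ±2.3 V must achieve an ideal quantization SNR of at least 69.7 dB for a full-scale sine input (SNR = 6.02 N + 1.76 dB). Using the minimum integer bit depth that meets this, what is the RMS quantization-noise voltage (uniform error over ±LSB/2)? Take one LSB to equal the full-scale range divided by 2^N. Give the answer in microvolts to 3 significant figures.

324 µV

The full-scale span is 2.3 − (-2.3) = 4.6 V.
N ≥ (69.7 − 1.76)/6.02 = 11.286 → N_min = 12.
LSB = 4.6 V ÷ 2^12 = 4.6/4096 V = 1.1230 mV.
V_rms = LSB/√12 = 324 µV.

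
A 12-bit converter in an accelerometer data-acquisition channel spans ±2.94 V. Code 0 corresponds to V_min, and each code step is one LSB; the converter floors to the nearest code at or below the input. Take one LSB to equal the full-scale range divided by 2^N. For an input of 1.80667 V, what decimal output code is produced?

The full-scale span is 2.94 − (-2.94) = 5.88 V. LSB = 5.88 V / 2^12 ≈ 1.436 mV.
V_in − V_min = 1.80667 − (-2.94) = 4.74667 V.
Divide by LSB: 4.74667 × 4096/5.88 = 3306.5239.
Truncating gives code 3306.

3306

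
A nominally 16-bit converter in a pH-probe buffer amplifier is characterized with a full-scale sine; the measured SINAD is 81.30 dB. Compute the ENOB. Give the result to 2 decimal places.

ENOB = (81.30 − 1.76)/6.02 = 13.2126 bits.

13.21 bits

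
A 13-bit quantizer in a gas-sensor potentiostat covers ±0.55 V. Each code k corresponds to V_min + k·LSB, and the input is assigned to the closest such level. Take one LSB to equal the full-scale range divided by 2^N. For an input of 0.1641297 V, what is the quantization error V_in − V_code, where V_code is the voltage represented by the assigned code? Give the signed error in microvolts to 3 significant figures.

+42.8 µV

Range = 0.55 − (-0.55) = 1.1 V. LSB = 1.1 V / 2^13 ≈ 134.3 µV.
(V_in − V_min)/LSB = (0.1641297 − (-0.55)) × 8192/1.1 = 5318.3186 → nearest code k = 5318.
V_code = V_min + k × range/2^13 = -0.55 + 5318 × 1.1/8192 = 0.1640869141 V.
Error = V_in − V_code = 0.1641297 − (0.1640869141) = +42.8 µV.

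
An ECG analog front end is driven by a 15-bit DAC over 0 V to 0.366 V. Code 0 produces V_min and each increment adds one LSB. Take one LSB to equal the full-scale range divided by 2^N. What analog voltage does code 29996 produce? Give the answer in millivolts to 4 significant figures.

Span = 0.366 V. LSB = 0.366 V / 2^15.
Output = V_min + (29996/32768) × range = 0 + 0.915405 × 0.366 V
      = 0 + 0.335038 = 0.335038 V.

335.0 mV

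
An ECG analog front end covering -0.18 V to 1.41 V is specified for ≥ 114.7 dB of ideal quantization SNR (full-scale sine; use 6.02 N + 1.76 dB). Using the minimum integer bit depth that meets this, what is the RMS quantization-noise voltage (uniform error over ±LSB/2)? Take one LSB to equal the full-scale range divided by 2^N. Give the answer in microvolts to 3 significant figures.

Span: 1.41 V − (-0.18 V) = 1.59 V.
N ≥ (114.7 − 1.76)/6.02 = 18.761 → N_min = 19.
One LSB is 1.59 V / 524288 = 3.0327 µV.
V_rms = LSB/√12 = 0.875 µV.

0.875 µV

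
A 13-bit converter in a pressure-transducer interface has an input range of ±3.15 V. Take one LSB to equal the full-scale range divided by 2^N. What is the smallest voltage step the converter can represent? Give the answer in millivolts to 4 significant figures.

0.7690 mV

Span: 3.15 V − (-3.15 V) = 6.3 V.
2^13 = 8192 levels.
LSB = 6.3 V / 2^13 = 0.7690 mV.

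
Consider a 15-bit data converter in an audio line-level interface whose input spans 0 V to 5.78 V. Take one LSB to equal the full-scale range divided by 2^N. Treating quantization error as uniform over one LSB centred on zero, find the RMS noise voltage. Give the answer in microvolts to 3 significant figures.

50.9 µV

V_FS = 5.78 V.
LSB = 5.78 V / 2^15 = 176.39 µV.
RMS of a uniform error over width LSB is LSB/√12 = 50.9 µV.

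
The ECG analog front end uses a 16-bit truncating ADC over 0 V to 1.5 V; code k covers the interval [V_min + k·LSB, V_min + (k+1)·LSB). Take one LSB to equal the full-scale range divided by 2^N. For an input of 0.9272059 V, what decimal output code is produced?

40510

Span = 1.5 V. LSB = 1.5 V / 2^16 ≈ 22.89 µV.
(V_in − V_min) × 2^16/range = (0.9272059 − (0)) × 65536/1.5 = 40510.244.
Floor → code = 40510.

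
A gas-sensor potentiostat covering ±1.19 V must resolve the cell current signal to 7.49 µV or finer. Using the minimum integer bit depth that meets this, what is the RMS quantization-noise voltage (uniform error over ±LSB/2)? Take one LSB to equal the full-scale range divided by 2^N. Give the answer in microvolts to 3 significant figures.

Span: 1.19 V − (-1.19 V) = 2.38 V.
2.38 V / 7.49 µV = 317800. Since 2^18 = 262144 and 2^19 = 524288, N = 19.
One LSB is 2.38 V / 524288 = 4.5395 µV.
σ_q = LSB/√12 = 4.5395 µV/3.4641 = 1.31 µV.

1.31 µV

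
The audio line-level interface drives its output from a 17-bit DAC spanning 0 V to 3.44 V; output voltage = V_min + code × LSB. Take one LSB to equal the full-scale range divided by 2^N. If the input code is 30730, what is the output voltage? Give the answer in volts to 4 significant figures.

0.8065 V

Span = 3.44 V. LSB = 3.44 V / 2^17.
V_out = 0 + 30730 × (3.44/131072) V
      = 0 + 0.806512 = 0.806512 V.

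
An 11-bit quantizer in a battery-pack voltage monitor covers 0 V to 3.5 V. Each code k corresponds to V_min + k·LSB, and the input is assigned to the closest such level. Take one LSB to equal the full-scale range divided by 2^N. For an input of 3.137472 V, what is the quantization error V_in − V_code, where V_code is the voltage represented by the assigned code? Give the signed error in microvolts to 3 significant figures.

Span = 3.5 V. LSB = 3.5 V / 2^11 ≈ 1.709 mV.
Position in LSBs: (3.137472 − (0)) × 2048/3.5 = 1835.8693; rounding gives k = 1836.
V_code = 0 + (1836/2048) × 3.5 = 3.137695313 V.
Error = V_in − V_code = 3.137472 − (3.137695313) = −223 µV.

−223 µV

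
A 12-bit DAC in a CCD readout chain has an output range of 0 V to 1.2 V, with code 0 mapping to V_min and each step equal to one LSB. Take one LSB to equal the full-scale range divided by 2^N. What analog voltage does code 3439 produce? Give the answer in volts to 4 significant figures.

1.008 V

Span = 1.2 V. LSB = 1.2 V / 2^12.
Output = V_min + (3439/4096) × range = 0 + 0.839600 × 1.2 V
      = 0 V + 1.00752 V = 1.00752 V.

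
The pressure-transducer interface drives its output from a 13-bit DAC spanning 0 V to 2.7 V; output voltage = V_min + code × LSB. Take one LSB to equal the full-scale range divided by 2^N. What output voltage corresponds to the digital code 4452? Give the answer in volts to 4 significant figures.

1.467 V

V_FS = 2.7 V. LSB = 2.7 V / 2^13.
Output = V_min + (4452/8192) × range = 0 + 0.543457 × 2.7 V
      = 0 V + 1.46733 V = 1.46733 V.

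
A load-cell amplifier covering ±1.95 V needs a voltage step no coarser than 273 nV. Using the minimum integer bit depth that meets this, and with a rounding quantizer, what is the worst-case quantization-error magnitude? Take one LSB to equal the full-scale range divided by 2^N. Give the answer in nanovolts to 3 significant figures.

116 nV

The full-scale span is 1.95 − (-1.95) = 3.9 V.
3.9 V / 273 nV = 1.429e7. Since 2^23 = 8388608 and 2^24 = 16777216, N = 24.
LSB = 3.9 V / 2^24 = 232.46 nV.
|e|_max = LSB/2 = 116 nV.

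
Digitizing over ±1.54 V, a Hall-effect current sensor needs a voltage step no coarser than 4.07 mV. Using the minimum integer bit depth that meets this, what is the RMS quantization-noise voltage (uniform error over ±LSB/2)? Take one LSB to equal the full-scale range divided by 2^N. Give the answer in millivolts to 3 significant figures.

0.868 mV

The full-scale span is 1.54 − (-1.54) = 3.08 V.
Required number of levels: 3.08/4.07 mV = 756.76; smallest N with 2^N ≥ that is 10.
LSB = 3.08 V / 2^10 = 3.0078 mV.
V_rms = LSB/√12 = 0.868 mV.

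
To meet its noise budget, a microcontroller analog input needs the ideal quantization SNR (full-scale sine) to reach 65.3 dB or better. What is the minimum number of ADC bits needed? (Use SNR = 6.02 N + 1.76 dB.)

11 bits

N ≥ (65.3 − 1.76)/6.02 = 10.555 → N_min = 11.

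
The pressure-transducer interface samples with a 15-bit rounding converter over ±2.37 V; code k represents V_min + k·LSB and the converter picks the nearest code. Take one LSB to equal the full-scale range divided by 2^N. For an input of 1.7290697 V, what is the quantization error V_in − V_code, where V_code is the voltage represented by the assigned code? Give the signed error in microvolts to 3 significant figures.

Full-scale range = 2.37 V − (-2.37 V) = 4.74 V. LSB = 4.74 V / 2^15 ≈ 144.7 µV.
Position in LSBs: (1.7290697 − (-2.37)) × 32768/4.74 = 28337.1975; rounding gives k = 28337.
V_code = V_min + k × range/2^15 = -2.37 + 28337 × 4.74/32768 = 1.7290411377 V.
Error = V_in − V_code = 1.7290697 − (1.7290411377) = +28.6 µV.

+28.6 µV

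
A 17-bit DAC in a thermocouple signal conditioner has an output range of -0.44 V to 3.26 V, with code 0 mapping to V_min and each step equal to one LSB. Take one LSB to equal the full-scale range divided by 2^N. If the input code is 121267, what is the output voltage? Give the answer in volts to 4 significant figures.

2.983 V

Span: 3.26 V − (-0.44 V) = 3.7 V. LSB = 3.7 V / 2^17.
Output = V_min + (121267/131072) × range = -0.44 + 0.925194 × 3.7 V
      = -0.44 V + 3.42322 V = 2.98322 V.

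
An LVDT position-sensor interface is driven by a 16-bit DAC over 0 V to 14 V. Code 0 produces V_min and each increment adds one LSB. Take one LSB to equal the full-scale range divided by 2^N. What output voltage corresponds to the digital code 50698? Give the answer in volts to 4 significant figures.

10.83 V

Range is 14 V. LSB = 14 V / 2^16.
V_out = V_min + code × LSB = 0 V + 50698 × 14 V / 65536
      = 0 V + 10.8303 V = 10.8303 V.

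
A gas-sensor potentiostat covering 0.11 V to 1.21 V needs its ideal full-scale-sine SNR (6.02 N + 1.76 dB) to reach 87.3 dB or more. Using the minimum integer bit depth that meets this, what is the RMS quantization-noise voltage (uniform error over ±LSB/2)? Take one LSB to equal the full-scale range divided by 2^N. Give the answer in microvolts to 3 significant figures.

Span: 1.21 V − (0.11 V) = 1.1 V.
Solving 6.02 N ≥ 87.3 − 1.76: N ≥ 14.209. Round up → N = 15.
One LSB is 1.1 V / 32768 = 33.569 µV.
RMS noise = LSB/√12 = 9.69 µV.

9.69 µV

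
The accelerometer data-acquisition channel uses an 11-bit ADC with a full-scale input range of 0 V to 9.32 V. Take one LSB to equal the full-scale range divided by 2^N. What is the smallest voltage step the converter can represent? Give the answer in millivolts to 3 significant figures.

Full-scale range = 9.32 V.
There are 2^11 = 2048 steps.
LSB = 9.32 V ÷ 2^11 = 9.32/2048 V = 4.55 mV.

4.55 mV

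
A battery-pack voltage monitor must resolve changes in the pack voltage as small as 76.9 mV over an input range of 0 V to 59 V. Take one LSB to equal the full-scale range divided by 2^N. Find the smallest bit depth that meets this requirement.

10 bits

Full-scale range = 59 V.
Need 2^N ≥ 59 V / 76.9 mV = 767.2 → N_min = 10.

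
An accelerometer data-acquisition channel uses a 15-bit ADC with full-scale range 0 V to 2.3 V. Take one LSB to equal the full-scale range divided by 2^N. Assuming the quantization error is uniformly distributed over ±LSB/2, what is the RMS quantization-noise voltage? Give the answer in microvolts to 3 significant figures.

Full-scale range = 2.3 V.
LSB = 2.3 V / 2^15 = 70.190 µV.
V_rms = LSB/√12 = 70.190 µV / √12 = 20.3 µV.

20.3 µV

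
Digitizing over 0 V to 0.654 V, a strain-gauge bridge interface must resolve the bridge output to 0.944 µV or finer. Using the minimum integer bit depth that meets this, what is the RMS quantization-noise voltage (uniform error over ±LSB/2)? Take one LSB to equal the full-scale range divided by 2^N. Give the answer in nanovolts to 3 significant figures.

180 nV

Range is 0.654 V.
Levels needed ≥ 0.654/0.944 µV = 692800. 2^20 = 1048576 suffices, so N_min = 20.
LSB = 0.654 V / 2^20 = 0.62370 µV.
V_rms = LSB/√12 = 180 nV.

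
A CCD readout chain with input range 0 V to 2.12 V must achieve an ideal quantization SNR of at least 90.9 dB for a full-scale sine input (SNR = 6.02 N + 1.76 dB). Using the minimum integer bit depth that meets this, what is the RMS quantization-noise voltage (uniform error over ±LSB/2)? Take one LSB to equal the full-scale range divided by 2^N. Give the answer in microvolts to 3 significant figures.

Full-scale range = 2.12 V.
6.02 N + 1.76 ≥ 90.9 gives N ≥ 14.807, so the minimum integer is 15.
One LSB is 2.12 V / 32768 = 64.697 µV.
V_rms = LSB/√12 = 18.7 µV.

18.7 µV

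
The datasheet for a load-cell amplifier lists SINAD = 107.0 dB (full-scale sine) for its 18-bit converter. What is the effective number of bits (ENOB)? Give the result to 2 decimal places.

17.48 bits

Inverting SNR = 6.02 N + 1.76: N_eff = (107.0 − 1.76)/6.02 = 17.4817.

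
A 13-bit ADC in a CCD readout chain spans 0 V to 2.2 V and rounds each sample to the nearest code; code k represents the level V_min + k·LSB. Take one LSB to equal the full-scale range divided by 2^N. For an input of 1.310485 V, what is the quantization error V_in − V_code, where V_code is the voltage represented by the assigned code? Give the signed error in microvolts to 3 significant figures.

−61.9 µV

Full-scale range = 2.2 V. LSB = 2.2 V / 2^13 ≈ 268.6 µV.
(V_in − V_min)/LSB = (1.310485 − (0)) × 8192/2.2 = 4879.7696 → nearest code k = 4880.
Reconstructed level: 0 + 4880 × 2.2/8192 V = 1.310546875 V.
V_in − V_code = 1.310485 − (1.310546875) = −61.9 µV.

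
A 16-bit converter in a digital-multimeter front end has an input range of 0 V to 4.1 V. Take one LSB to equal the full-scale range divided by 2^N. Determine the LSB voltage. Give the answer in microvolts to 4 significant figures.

62.56 µV

V_FS = 4.1 V.
Number of codes = 2^16 = 65536.
LSB = 4.1 V / 2^16 = 62.56 µV.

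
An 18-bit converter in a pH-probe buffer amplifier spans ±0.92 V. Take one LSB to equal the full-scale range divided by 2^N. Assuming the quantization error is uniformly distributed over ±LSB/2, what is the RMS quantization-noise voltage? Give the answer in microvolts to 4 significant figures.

2.026 µV

Full-scale range = 0.92 V − (-0.92 V) = 1.84 V.
LSB = 1.84 V / 2^18 = 7.01904 µV.
RMS of a uniform error over width LSB is LSB/√12 = 2.026 µV.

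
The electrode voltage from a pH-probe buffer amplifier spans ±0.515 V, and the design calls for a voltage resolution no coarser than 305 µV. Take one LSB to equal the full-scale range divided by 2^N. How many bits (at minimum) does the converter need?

12 bits

The full-scale span is 0.515 − (-0.515) = 1.03 V.
1.03 V / 305 µV = 3377. Since 2^11 = 2048 and 2^12 = 4096, N = 12.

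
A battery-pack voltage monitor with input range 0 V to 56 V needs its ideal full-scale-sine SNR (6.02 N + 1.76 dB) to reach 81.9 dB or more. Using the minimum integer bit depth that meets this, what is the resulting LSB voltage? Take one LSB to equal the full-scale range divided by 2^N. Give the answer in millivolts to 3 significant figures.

3.42 mV

Span = 56 V.
N ≥ (81.9 − 1.76)/6.02 = 13.312 → N_min = 14.
Step size = 56/16384 V = 3.42 mV.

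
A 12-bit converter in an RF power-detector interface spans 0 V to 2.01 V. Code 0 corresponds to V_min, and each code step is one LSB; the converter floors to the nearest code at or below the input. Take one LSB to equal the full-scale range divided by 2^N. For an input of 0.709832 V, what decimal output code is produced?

1446

Range is 2.01 V. LSB = 2.01 V / 2^12 ≈ 490.7 µV.
(V_in − V_min) × 2^12/range = (0.709832 − (0)) × 4096/2.01 = 1446.503.
Floor → code = 1446.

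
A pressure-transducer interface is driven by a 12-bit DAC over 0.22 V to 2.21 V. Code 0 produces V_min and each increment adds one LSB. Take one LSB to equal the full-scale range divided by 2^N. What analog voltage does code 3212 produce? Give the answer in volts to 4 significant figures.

1.781 V

The full-scale span is 2.21 − (0.22) = 1.99 V. LSB = 1.99 V / 2^12.
V_out = V_min + code × LSB = 0.22 V + 3212 × 1.99 V / 4096
      = 0.22 V + 1.56052 V = 1.78052 V.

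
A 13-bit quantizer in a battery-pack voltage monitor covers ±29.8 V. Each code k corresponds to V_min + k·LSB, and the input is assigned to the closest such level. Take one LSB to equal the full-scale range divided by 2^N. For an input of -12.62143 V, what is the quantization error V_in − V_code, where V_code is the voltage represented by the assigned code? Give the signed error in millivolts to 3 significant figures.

+1.37 mV

The full-scale span is 29.8 − (-29.8) = 59.6 V. LSB = 59.6 V / 2^13 ≈ 7.275 mV.
Position in LSBs: (-12.62143 − (-29.8)) × 8192/59.6 = 2361.1887; rounding gives k = 2361.
V_code = V_min + k × range/2^13 = -29.8 + 2361 × 59.6/8192 = -12.62280273 V.
Error = V_in − V_code = -12.62143 − (-12.62280273) = +1.37 mV.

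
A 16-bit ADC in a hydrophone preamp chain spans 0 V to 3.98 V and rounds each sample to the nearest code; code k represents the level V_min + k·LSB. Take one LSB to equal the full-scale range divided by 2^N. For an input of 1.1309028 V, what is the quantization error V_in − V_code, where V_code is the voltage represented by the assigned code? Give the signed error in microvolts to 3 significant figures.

−10.9 µV

Span = 3.98 V. LSB = 3.98 V / 2^16 ≈ 60.73 µV.
(V_in − V_min)/LSB = (1.1309028 − (0)) × 65536/3.98 = 18621.8206 → nearest code k = 18622.
Reconstructed level: 0 + 18622 × 3.98/65536 V = 1.1309136963 V.
Error = V_in − V_code = 1.1309028 − (1.1309136963) = −10.9 µV.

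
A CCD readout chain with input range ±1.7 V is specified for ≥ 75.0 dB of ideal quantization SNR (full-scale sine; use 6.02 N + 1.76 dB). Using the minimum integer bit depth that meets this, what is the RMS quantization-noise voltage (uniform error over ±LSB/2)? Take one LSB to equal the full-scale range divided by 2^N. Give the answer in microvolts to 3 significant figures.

Full-scale range = 1.7 V − (-1.7 V) = 3.4 V.
N ≥ (75.0 − 1.76)/6.02 = 12.166 → N_min = 13.
Step size = 3.4/8192 V = 415.04 µV.
V_rms = LSB/√12 = 120 µV.

120 µV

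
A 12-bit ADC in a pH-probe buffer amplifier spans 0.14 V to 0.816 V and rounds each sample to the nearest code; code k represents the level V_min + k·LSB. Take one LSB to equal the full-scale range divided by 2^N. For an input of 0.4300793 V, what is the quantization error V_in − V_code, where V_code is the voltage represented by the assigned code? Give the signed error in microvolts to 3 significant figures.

Span: 0.816 V − (0.14 V) = 0.676 V. LSB = 0.676 V / 2^12 ≈ 165.0 µV.
Position in LSBs: (0.4300793 − (0.14)) × 4096/0.676 = 1757.6403; rounding gives k = 1758.
Reconstructed level: 0.14 + 1758 × 0.676/4096 V = 0.4301386719 V.
Error = V_in − V_code = 0.4300793 − (0.4301386719) = −59.4 µV.

−59.4 µV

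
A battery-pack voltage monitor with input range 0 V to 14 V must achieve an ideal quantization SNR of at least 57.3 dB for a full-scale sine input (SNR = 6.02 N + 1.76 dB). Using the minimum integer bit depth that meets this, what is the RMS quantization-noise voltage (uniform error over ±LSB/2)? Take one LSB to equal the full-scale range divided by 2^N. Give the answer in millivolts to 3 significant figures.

3.95 mV

Range is 14 V.
Required N = ⌈(57.3 − 1.76)/6.02⌉ = ⌈9.226⌉ = 10.
Step size = 14/1024 V = 13.672 mV.
V_rms = LSB/√12 = 3.95 mV.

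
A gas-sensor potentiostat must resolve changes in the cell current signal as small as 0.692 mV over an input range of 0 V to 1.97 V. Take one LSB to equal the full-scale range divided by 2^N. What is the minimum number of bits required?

12 bits

Full-scale range = 1.97 V.
Levels needed ≥ 1.97/0.692 mV = 2847. 2^12 = 4096 suffices, so N_min = 12.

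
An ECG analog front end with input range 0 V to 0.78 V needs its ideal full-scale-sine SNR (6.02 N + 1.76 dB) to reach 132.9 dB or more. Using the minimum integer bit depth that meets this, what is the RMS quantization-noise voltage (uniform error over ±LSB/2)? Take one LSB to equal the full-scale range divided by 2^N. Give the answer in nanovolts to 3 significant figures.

Span = 0.78 V.
Solving 6.02 N ≥ 132.9 − 1.76: N ≥ 21.784. Round up → N = 22.
LSB = 0.78 V ÷ 2^22 = 0.78/4194304 V = 185.97 nV.
V_rms = LSB/√12 = 53.7 nV.

53.7 nV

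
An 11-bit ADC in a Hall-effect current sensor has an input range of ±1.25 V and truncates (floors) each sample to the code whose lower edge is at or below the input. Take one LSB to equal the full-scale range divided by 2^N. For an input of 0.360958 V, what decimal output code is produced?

1319

Range = 1.25 − (-1.25) = 2.5 V. LSB = 2.5 V / 2^11 ≈ 1.221 mV.
V_in − V_min = 0.360958 − (-1.25) = 1.610958 V.
Divide by LSB: 1.610958 × 2048/2.5 = 1319.6968.
Truncating gives code 1319.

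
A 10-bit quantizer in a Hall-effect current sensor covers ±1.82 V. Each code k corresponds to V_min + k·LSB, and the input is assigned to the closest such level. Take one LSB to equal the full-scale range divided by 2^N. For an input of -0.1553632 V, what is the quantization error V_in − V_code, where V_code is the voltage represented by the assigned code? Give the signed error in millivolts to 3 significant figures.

+1.04 mV

Range = 1.82 − (-1.82) = 3.64 V. LSB = 3.64 V / 2^10 ≈ 3.555 mV.
(-0.1553632 − (-1.82)) / LSB = 1.6646368 × 1024/3.64 = 468.2934. Nearest integer: k = 468.
Reconstructed level: -1.82 + 468 × 3.64/1024 V = -0.1564062500 V.
Error = V_in − V_code = -0.1553632 − (-0.1564062500) = +1.04 mV.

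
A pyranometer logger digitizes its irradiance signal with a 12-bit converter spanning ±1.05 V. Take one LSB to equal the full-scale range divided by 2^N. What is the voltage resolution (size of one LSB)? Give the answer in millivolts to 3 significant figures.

0.513 mV

The full-scale span is 1.05 − (-1.05) = 2.1 V.
2^12 = 4096 levels.
Step size = 2.1/4096 V = 0.513 mV.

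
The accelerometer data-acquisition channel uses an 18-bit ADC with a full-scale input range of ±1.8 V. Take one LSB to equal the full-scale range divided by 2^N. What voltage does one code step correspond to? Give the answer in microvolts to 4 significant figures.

The full-scale span is 1.8 − (-1.8) = 3.6 V.
2^18 = 262144 levels.
LSB = 3.6 V / 2^18 = 13.73 µV.

13.73 µV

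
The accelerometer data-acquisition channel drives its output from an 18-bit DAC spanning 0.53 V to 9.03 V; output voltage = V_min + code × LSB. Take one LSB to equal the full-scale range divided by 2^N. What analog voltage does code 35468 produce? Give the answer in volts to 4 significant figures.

Span: 9.03 V − (0.53 V) = 8.5 V. LSB = 8.5 V / 2^18.
V_out = 0.53 + 35468 × (8.5/262144) V
      = 0.53 V + 1.15005 V = 1.68005 V.

1.680 V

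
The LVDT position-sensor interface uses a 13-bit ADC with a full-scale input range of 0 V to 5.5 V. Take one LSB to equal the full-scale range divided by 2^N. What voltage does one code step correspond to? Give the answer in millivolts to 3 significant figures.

0.671 mV

Full-scale range = 5.5 V.
2^13 = 8192 levels.
LSB = 5.5 V ÷ 2^13 = 5.5/8192 V = 0.671 mV.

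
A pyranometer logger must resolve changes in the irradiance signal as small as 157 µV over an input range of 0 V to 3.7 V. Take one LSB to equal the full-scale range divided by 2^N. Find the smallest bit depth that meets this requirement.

Full-scale range = 3.7 V.
Required number of levels: 3.7/157 µV = 23567; smallest N with 2^N ≥ that is 15.

15 bits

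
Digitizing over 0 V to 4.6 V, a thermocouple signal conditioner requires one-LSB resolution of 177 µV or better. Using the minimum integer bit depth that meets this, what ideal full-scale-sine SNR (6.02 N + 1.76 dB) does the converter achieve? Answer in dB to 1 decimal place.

92.1 dB

Span = 4.6 V.
Required number of levels: 4.6/177 µV = 25989; smallest N with 2^N ≥ that is 15.
SNR = 6.02 × 15 + 1.76 = 92.06 dB.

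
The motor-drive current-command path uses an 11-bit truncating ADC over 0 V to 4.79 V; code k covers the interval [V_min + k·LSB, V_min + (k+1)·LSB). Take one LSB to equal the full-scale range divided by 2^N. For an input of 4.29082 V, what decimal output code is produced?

Span = 4.79 V. LSB = 4.79 V / 2^11 ≈ 2.339 mV.
V_in − V_min = 4.29082 − (0) = 4.29082 V.
Divide by LSB: 4.29082 × 2048/4.79 = 1834.5719.
Truncating gives code 1834.

1834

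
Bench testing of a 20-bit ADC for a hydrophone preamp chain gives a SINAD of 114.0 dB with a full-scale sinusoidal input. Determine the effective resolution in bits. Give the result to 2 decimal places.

ENOB = (114.0 − 1.76)/6.02 = 18.6445 bits.

18.64 bits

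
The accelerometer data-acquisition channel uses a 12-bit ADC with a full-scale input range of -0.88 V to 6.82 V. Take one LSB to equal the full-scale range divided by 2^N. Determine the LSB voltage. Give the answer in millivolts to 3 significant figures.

The full-scale span is 6.82 − (-0.88) = 7.7 V.
2^12 = 4096 levels.
LSB = 7.7 V / 2^12 = 1.88 mV.

1.88 mV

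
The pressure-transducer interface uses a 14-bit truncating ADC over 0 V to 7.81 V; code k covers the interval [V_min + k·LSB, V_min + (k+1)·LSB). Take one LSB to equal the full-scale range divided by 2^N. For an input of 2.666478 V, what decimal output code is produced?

Span = 7.81 V. LSB = 7.81 V / 2^14 ≈ 476.7 µV.
code = ⌊(V_in − V_min)/LSB⌋ = ⌊(V_in − V_min) × 2^14 / range⌋
     = ⌊(2.666478 − (0)) × 16384 / 7.81⌋ = ⌊2.666478 × 16384/7.81⌋
     = ⌊5593.800⌋ = 5593.

5593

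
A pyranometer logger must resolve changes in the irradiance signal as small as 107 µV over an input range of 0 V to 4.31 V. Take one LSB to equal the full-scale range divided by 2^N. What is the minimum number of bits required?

16 bits

Range is 4.31 V.
4.31 V / 107 µV = 40280. Since 2^15 = 32768 and 2^16 = 65536, N = 16.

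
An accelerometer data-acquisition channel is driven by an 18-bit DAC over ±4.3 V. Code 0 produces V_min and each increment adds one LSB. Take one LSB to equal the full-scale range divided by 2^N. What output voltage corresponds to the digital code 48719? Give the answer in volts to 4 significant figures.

Range = 4.3 − (-4.3) = 8.6 V. LSB = 8.6 V / 2^18.
V_out = -4.3 + 48719 × (8.6/262144) V
      = -4.3 V + 1.59829 V = -2.70171 V.

-2.702 V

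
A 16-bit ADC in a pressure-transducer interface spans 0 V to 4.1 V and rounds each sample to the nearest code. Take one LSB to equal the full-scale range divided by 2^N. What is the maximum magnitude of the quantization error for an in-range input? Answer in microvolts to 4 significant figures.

31.28 µV

Range is 4.1 V.
LSB = 4.1 V ÷ 2^16 = 4.1/65536 V = 62.5610 µV.
A rounding quantizer has |error| ≤ LSB/2 = 31.28 µV.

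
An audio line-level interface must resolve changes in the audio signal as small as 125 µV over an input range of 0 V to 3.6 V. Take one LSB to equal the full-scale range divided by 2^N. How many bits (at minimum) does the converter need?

15 bits

Range is 3.6 V.
Required number of levels: 3.6/125 µV = 28800; smallest N with 2^N ≥ that is 15.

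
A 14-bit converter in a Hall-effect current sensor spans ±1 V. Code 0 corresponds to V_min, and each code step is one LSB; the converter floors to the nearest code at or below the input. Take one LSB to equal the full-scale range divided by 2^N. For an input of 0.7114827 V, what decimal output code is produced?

14020

Span: 1 V − (-1 V) = 2 V. LSB = 2 V / 2^14 ≈ 122.1 µV.
(V_in − V_min) × 2^14/range = (0.7114827 − (-1)) × 16384/2 = 14020.466.
Floor → code = 14020.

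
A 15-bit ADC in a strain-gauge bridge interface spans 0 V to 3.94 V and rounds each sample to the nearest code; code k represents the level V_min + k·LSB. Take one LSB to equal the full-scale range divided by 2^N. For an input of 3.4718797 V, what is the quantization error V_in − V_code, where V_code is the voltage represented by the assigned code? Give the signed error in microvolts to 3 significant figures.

−28.9 µV

V_FS = 3.94 V. LSB = 3.94 V / 2^15 ≈ 120.2 µV.
(V_in − V_min)/LSB = (3.4718797 − (0)) × 32768/3.94 = 28874.7599 → nearest code k = 28875.
Reconstructed level: 0 + 28875 × 3.94/32768 V = 3.4719085693 V.
Error = V_in − V_code = 3.4718797 − (3.4719085693) = −28.9 µV.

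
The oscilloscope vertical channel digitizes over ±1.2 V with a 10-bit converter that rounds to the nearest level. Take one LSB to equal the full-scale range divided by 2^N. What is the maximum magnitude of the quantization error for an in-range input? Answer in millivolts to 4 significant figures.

The full-scale span is 1.2 − (-1.2) = 2.4 V.
LSB = 2.4 V / 2^10 = 2.34375 mV.
A rounding quantizer has |error| ≤ LSB/2 = 1.172 mV.

1.172 mV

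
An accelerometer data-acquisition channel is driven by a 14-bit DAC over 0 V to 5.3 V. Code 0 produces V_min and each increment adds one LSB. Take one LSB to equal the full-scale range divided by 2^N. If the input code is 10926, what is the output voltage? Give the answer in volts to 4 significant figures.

3.534 V

Range is 5.3 V. LSB = 5.3 V / 2^14.
Output = V_min + (10926/16384) × range = 0 + 0.666870 × 5.3 V
      = 0 V + 3.53441 V = 3.53441 V.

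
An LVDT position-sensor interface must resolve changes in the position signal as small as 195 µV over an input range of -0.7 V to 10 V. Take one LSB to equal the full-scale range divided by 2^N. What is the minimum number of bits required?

16 bits

Range = 10 − (-0.7) = 10.7 V.
10.7 V / 195 µV = 54870. Since 2^15 = 32768 and 2^16 = 65536, N = 16.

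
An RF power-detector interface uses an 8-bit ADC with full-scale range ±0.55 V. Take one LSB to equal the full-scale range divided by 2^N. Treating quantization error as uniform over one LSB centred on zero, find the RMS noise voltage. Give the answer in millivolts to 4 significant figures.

The full-scale span is 0.55 − (-0.55) = 1.1 V.
One LSB is 1.1 V / 256 = 4.29688 mV.
V_rms = LSB/√12 = 4.29688 mV / √12 = 1.240 mV.

1.240 mV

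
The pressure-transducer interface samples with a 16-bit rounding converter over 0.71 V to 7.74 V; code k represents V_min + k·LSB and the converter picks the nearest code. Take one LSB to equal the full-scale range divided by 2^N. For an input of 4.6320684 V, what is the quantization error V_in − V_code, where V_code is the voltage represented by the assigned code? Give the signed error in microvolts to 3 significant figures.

Full-scale range = 7.74 V − (0.71 V) = 7.03 V. LSB = 7.03 V / 2^16 ≈ 107.3 µV.
(4.6320684 − (0.71)) / LSB = 3.9220684 × 65536/7.03 = 36562.8271. Nearest integer: k = 36563.
Reconstructed level: 0.71 + 36563 × 7.03/65536 V = 4.6320869446 V.
e = 4.6320684 − (4.6320869446) = −18.5 µV.

−18.5 µV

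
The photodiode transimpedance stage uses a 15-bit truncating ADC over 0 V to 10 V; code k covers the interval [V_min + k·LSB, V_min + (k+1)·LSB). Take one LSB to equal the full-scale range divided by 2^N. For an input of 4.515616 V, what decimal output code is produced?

14796

Span = 10 V. LSB = 10 V / 2^15 ≈ 305.2 µV.
V_in − V_min = 4.515616 − (0) = 4.515616 V.
Divide by LSB: 4.515616 × 32768/10 = 14796.7705.
Truncating gives code 14796.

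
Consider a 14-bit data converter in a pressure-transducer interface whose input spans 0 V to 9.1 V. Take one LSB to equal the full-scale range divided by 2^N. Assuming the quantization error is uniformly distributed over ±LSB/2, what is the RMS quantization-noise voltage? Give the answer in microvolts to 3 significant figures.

Full-scale range = 9.1 V.
LSB = 9.1 V ÷ 2^14 = 9.1/16384 V = 0.55542 mV.
RMS of a uniform error over width LSB is LSB/√12 = 160 µV.

160 µV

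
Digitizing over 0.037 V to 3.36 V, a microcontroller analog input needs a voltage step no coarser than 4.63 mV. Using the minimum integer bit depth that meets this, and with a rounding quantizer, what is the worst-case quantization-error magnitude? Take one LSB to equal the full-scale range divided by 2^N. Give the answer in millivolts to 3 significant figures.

Full-scale range = 3.36 V − (0.037 V) = 3.323 V.
Levels needed ≥ 3.323/4.63 mV = 717.7. 2^10 = 1024 suffices, so N_min = 10.
LSB = 3.323 V ÷ 2^10 = 3.323/1024 V = 3.2451 mV.
Max error for round-to-nearest is LSB/2 = 1.62 mV.

1.62 mV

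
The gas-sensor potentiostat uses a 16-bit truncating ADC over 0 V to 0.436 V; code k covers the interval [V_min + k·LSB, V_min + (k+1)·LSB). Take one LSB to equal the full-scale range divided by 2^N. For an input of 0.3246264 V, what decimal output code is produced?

48795

V_FS = 0.436 V. LSB = 0.436 V / 2^16 ≈ 6.653 µV.
code = ⌊(V_in − V_min)/LSB⌋ = ⌊(V_in − V_min) × 2^16 / range⌋
     = ⌊(0.3246264 − (0)) × 65536 / 0.436⌋ = ⌊0.3246264 × 65536/0.436⌋
     = ⌊48795.220⌋ = 48795.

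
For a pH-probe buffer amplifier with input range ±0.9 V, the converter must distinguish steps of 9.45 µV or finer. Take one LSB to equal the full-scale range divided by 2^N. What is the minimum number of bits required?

Span: 0.9 V − (-0.9 V) = 1.8 V.
Levels needed ≥ 1.8/9.45 µV = 190500. 2^18 = 262144 suffices, so N_min = 18.

18 bits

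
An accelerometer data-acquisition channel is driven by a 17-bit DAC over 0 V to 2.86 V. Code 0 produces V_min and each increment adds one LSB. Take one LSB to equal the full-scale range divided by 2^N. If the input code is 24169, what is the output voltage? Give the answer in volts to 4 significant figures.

Range is 2.86 V. LSB = 2.86 V / 2^17.
Output = V_min + (24169/131072) × range = 0 + 0.184395 × 2.86 V
      = 0 + 0.527369 = 0.527369 V.

0.5274 V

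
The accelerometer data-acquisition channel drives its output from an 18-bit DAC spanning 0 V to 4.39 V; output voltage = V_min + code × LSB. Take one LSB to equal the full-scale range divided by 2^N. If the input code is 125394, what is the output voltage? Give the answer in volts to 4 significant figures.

V_FS = 4.39 V. LSB = 4.39 V / 2^18.
Output = V_min + (125394/262144) × range = 0 + 0.478340 × 4.39 V
      = 0 V + 2.09991 V = 2.09991 V.

2.100 V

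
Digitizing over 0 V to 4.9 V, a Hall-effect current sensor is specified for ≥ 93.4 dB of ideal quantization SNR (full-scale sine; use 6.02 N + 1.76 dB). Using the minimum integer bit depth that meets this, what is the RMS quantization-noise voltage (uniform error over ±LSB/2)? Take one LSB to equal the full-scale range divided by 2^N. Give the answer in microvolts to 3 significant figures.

Span = 4.9 V.
Required N = ⌈(93.4 − 1.76)/6.02⌉ = ⌈15.223⌉ = 16.
Step size = 4.9/65536 V = 74.768 µV.
RMS noise = LSB/√12 = 21.6 µV.

21.6 µV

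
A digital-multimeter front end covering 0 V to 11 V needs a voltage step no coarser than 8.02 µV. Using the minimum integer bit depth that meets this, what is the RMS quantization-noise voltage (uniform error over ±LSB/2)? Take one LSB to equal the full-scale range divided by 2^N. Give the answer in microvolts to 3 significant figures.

1.51 µV

V_FS = 11 V.
Need 2^N ≥ 11 V / 8.02 µV = 1.372e6 → N_min = 21.
LSB = 11 V / 2^21 = 5.2452 µV.
V_rms = LSB/√12 = 1.51 µV.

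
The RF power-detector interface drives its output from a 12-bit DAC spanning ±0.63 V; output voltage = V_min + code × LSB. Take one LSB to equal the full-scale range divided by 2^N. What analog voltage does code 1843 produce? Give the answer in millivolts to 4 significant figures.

Range = 0.63 − (-0.63) = 1.26 V. LSB = 1.26 V / 2^12.
Output = V_min + (1843/4096) × range = -0.63 + 0.449951 × 1.26 V
      = -0.63 + 0.566938 = -0.0630615 V.

-63.06 mV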